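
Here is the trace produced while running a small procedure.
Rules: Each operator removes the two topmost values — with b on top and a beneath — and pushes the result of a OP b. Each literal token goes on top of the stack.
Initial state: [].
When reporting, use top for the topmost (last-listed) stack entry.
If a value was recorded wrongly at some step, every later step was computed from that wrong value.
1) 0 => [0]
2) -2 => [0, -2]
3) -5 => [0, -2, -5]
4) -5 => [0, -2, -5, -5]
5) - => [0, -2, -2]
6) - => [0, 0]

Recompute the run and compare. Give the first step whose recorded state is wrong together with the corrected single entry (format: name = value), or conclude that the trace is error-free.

step 5, top = 0

step 1: push 0: top = 0 -> no discrepancy
step 2: push -2: top = -2 -> exactly as logged
step 3: push -5: top = -5 -> matches
step 4: push -5: top = -5 -> confirmed correct
step 5: -5 - -5 = 0 -> the trace disagrees here
Conclusion: step 5 carries the first error; the entry should be top = 0.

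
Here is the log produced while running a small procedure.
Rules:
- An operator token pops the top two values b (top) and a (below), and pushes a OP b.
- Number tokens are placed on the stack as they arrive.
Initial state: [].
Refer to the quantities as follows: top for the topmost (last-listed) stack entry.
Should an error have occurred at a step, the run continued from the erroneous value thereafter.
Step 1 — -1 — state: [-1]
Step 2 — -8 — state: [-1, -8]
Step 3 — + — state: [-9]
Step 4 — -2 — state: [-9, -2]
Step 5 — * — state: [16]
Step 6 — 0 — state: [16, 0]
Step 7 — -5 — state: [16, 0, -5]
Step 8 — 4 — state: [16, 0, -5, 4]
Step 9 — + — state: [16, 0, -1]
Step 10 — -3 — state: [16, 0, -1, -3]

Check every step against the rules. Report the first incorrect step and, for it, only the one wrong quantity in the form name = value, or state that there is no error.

step 5, top = 18

Recomputing the run from the initial state:
step 1: [-1]
step 2: [-1, -8]
step 3: [-9]
step 4: [-9, -2]
step 5: [18]
step 6: [18, 0]
step 7: [18, 0, -5]
step 8: [18, 0, -5, 4]
step 9: [18, 0, -1]
step 10: [18, 0, -1, -3]
The first disagreement with the log is at step 5, where the value should be top = 18.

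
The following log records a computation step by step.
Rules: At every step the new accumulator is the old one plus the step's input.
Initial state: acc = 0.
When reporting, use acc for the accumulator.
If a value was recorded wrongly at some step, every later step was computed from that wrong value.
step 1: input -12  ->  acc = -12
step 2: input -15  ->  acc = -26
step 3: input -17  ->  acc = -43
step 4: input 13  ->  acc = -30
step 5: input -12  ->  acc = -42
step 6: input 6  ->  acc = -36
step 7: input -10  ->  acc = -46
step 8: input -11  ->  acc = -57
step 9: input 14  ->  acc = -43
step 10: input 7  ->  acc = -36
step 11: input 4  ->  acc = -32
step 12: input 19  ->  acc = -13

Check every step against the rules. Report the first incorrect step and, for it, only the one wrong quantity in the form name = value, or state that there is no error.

step 2, acc = -27

Step 1: acc = 0 + -12 = -12 — consistent with the log.
Step 2: acc = -12 + -15 = -27 — the recorded entry deviates here.
The audit stops at step 2: the recorded entry is wrong and should be acc = -27.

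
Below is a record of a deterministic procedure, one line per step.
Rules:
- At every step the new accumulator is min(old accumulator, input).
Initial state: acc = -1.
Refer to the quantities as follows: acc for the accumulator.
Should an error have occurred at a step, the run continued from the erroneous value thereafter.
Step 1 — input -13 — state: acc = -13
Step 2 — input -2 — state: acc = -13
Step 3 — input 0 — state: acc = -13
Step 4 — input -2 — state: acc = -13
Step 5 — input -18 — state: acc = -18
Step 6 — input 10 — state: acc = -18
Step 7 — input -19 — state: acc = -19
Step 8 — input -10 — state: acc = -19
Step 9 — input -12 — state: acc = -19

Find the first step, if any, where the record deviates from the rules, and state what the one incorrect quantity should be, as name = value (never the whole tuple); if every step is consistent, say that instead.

no error

Recomputing the run from the initial state:
step 1: acc = -13
step 2: acc = -13
step 3: acc = -13
step 4: acc = -13
step 5: acc = -18
step 6: acc = -18
step 7: acc = -19
step 8: acc = -19
step 9: acc = -19
This matches the record at every step.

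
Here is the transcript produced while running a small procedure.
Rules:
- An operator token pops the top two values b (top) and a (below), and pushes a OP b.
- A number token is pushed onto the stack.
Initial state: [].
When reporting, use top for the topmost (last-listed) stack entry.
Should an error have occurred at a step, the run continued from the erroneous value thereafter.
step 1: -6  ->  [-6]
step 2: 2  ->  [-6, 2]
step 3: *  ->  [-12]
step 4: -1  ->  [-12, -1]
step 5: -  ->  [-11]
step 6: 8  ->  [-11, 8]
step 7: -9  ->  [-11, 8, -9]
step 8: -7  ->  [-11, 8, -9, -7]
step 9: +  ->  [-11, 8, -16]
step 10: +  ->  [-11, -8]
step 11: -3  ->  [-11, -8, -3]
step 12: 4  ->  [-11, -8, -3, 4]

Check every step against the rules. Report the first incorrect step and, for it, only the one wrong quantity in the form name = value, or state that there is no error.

Recomputing the run from the initial state:
step 1: [-6]
step 2: [-6, 2]
step 3: [-12]
step 4: [-12, -1]
step 5: [-11]
step 6: [-11, 8]
step 7: [-11, 8, -9]
step 8: [-11, 8, -9, -7]
step 9: [-11, 8, -16]
step 10: [-11, -8]
step 11: [-11, -8, -3]
step 12: [-11, -8, -3, 4]
This matches the transcript at every step.

no error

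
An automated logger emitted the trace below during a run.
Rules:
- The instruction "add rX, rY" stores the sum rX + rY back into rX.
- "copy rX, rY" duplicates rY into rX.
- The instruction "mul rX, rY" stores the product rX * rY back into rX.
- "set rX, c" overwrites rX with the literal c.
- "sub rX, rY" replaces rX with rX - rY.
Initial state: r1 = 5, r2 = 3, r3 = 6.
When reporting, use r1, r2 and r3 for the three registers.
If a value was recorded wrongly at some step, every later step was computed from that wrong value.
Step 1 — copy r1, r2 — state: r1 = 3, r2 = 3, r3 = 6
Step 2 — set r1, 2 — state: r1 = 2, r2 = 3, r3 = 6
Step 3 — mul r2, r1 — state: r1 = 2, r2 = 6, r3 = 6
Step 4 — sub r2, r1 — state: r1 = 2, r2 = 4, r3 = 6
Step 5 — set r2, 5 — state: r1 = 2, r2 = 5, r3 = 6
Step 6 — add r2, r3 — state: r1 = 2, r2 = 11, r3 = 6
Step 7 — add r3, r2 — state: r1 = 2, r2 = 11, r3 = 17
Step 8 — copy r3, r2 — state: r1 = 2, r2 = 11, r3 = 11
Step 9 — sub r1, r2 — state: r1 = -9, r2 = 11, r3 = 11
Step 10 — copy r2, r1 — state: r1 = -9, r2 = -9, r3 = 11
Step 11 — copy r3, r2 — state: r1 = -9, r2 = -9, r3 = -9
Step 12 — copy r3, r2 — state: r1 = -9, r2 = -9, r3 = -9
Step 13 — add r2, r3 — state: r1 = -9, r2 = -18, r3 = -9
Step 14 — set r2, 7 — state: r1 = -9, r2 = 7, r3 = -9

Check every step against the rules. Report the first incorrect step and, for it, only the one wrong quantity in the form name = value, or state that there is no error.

step 1: r1 = 3 -> confirmed correct
step 2: r1 = 2 -> agrees with the trace
step 3: r2 = 3 * 2 = 6 -> confirmed correct
step 4: r2 = 6 - 2 = 4 -> no discrepancy
step 5: r2 = 5 -> in agreement
step 6: r2 = 5 + 6 = 11 -> confirmed correct
step 7: r3 = 6 + 11 = 17 -> confirmed correct
step 8: r3 = 11 -> in agreement
step 9: r1 = 2 - 11 = -9 -> agrees with the trace
step 10: r2 = -9 -> consistent with the trace
step 11: r3 = -9 -> agrees with the trace
step 12: r3 = -9 -> matches
step 13: r2 = -9 + -9 = -18 -> confirmed correct
step 14: r2 = 7 -> no discrepancy
No step deviates from the rules.

no error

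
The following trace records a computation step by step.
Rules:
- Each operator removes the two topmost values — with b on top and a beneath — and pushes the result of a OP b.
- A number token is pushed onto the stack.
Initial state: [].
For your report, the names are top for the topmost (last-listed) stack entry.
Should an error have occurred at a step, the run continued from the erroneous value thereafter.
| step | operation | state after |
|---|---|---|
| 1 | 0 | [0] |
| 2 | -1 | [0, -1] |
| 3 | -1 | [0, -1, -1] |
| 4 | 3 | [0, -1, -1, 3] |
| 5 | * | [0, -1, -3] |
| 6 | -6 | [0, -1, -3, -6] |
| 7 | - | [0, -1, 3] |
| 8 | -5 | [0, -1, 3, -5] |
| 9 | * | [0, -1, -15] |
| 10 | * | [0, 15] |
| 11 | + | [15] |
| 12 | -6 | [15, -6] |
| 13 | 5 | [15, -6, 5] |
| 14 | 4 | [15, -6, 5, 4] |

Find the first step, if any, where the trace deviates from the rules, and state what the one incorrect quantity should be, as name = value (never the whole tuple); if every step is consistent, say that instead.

step 1: push 0: top = 0 -> no discrepancy
step 2: push -1: top = -1 -> in agreement
step 3: push -1: top = -1 -> confirmed correct
step 4: push 3: top = 3 -> no discrepancy
step 5: -1 * 3 = -3 -> no discrepancy
step 6: push -6: top = -6 -> exactly as logged
step 7: -3 - -6 = 3 -> no discrepancy
step 8: push -5: top = -5 -> agrees with the trace
step 9: 3 * -5 = -15 -> verified
step 10: -1 * -15 = 15 -> same as recorded
step 11: 0 + 15 = 15 -> confirmed correct
step 12: push -6: top = -6 -> exactly as logged
step 13: push 5: top = 5 -> matches
step 14: push 4: top = 4 -> same as recorded
The whole run recomputes cleanly — no discrepancies.

no error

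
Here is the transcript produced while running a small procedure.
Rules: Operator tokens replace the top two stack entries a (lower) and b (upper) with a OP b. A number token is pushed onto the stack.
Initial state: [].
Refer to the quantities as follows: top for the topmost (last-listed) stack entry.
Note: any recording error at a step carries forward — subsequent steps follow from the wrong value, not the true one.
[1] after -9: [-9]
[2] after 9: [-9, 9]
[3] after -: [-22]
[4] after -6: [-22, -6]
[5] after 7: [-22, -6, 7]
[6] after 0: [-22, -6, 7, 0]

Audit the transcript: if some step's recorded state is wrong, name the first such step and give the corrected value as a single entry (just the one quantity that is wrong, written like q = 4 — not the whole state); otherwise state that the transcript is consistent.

Recomputing the run from the initial state:
step 1: [-9]
step 2: [-9, 9]
step 3: [-18]
step 4: [-18, -6]
step 5: [-18, -6, 7]
step 6: [-18, -6, 7, 0]
The first disagreement with the transcript is at step 3, where the value should be top = -18.

step 3, top = -18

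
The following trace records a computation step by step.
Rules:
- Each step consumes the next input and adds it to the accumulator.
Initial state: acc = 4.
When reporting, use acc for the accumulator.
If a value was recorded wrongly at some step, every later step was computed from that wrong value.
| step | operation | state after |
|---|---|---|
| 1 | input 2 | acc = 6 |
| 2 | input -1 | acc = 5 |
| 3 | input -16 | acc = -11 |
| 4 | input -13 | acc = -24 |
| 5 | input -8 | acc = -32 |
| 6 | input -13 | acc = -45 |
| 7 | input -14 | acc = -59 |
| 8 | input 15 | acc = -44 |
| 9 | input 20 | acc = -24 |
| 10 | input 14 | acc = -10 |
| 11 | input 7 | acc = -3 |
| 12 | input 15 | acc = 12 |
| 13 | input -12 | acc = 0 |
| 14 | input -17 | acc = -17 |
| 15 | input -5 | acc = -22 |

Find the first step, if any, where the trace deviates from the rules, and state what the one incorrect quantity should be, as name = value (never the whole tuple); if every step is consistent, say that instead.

Recomputing the run from the initial state:
step 1: acc = 6
step 2: acc = 5
step 3: acc = -11
step 4: acc = -24
step 5: acc = -32
step 6: acc = -45
step 7: acc = -59
step 8: acc = -44
step 9: acc = -24
step 10: acc = -10
step 11: acc = -3
step 12: acc = 12
step 13: acc = 0
step 14: acc = -17
step 15: acc = -22
This matches the trace at every step.

no error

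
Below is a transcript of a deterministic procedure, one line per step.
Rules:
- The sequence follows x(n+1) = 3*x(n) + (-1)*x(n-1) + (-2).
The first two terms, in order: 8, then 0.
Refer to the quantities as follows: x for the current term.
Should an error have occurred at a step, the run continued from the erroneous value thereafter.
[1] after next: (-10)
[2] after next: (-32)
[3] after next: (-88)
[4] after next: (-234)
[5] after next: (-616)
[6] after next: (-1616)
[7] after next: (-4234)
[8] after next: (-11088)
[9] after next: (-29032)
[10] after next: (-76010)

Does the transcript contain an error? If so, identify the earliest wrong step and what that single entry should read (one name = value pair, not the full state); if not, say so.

no error

1. x = 3*(0) + (-1)*(8) + (-2) = -10 (matches)
2. x = 3*(-10) + (-1)*(0) + (-2) = -32 (checks out)
3. x = 3*(-32) + (-1)*(-10) + (-2) = -88 (matches)
4. x = 3*(-88) + (-1)*(-32) + (-2) = -234 (same as recorded)
5. x = 3*(-234) + (-1)*(-88) + (-2) = -616 (confirmed correct)
6. x = 3*(-616) + (-1)*(-234) + (-2) = -1616 (exactly as logged)
7. x = 3*(-1616) + (-1)*(-616) + (-2) = -4234 (verified)
8. x = 3*(-4234) + (-1)*(-1616) + (-2) = -11088 (agrees with the transcript)
9. x = 3*(-11088) + (-1)*(-4234) + (-2) = -29032 (confirmed correct)
10. x = 3*(-29032) + (-1)*(-11088) + (-2) = -76010 (confirmed correct)
All entries verified; no error found.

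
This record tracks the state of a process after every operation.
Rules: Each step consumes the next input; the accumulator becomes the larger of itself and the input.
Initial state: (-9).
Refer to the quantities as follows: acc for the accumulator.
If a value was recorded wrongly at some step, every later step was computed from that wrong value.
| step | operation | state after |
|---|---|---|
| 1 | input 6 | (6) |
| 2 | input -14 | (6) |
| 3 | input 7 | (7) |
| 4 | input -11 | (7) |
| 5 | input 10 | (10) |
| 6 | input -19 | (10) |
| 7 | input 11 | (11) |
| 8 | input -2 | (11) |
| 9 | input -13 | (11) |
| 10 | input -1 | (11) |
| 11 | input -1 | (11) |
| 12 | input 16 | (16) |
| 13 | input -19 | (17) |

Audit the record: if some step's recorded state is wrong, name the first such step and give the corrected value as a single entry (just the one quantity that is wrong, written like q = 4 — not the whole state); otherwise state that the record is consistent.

Recomputing the run from the initial state:
step 1: acc = 6
step 2: acc = 6
step 3: acc = 7
step 4: acc = 7
step 5: acc = 10
step 6: acc = 10
step 7: acc = 11
step 8: acc = 11
step 9: acc = 11
step 10: acc = 11
step 11: acc = 11
step 12: acc = 16
step 13: acc = 16
The first disagreement with the record is at step 13, where the value should be acc = 16.

step 13, acc = 16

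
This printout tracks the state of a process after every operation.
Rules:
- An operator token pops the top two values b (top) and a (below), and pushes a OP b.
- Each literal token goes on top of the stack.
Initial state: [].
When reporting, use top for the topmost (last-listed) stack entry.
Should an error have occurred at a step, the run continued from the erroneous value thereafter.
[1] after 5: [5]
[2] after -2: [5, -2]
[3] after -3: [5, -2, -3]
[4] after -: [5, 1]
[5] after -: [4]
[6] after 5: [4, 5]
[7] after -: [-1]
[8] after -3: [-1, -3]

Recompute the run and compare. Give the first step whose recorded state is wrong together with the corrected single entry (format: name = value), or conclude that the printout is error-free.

step 1: push 5: top = 5 -> in agreement
step 2: push -2: top = -2 -> same as recorded
step 3: push -3: top = -3 -> confirmed correct
step 4: -2 - -3 = 1 -> matches
step 5: 5 - 1 = 4 -> no discrepancy
step 6: push 5: top = 5 -> no discrepancy
step 7: 4 - 5 = -1 -> verified
step 8: push -3: top = -3 -> in agreement
All entries verified; no error found.

no error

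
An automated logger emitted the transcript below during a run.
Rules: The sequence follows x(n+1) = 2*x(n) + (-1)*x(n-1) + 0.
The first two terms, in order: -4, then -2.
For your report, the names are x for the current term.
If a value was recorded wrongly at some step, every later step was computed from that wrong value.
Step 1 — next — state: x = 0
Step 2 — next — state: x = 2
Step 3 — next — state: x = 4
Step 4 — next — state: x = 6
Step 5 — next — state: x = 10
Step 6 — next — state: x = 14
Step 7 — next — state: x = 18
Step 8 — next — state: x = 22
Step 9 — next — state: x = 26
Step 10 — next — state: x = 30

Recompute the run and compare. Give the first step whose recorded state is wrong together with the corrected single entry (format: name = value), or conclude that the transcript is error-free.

Recomputing the run from the initial state:
step 1: x = 0
step 2: x = 2
step 3: x = 4
step 4: x = 6
step 5: x = 8
step 6: x = 10
step 7: x = 12
step 8: x = 14
step 9: x = 16
step 10: x = 18
The first disagreement with the transcript is at step 5, where the value should be x = 8.

step 5, x = 8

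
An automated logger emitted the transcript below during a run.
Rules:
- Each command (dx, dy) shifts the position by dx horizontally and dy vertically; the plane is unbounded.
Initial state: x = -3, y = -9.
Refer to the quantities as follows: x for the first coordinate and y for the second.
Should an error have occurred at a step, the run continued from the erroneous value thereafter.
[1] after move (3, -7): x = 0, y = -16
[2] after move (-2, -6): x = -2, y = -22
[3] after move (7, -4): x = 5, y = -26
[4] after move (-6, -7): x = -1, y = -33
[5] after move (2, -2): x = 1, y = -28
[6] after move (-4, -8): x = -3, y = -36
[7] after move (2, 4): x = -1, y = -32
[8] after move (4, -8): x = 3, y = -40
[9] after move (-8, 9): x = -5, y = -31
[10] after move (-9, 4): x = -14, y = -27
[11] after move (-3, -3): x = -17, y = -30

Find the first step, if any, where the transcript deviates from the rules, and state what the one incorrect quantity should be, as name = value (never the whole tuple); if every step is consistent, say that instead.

1. x = -3 + (3) = 0, y = -9 + (-7) = -16 (exactly as logged)
2. x = 0 + (-2) = -2, y = -16 + (-6) = -22 (matches)
3. x = -2 + (7) = 5, y = -22 + (-4) = -26 (matches)
4. x = 5 + (-6) = -1, y = -26 + (-7) = -33 (consistent with the transcript)
5. x = -1 + (2) = 1, y = -33 + (-2) = -35 (the transcript has a different value)
First deviation found at step 5; the corrected entry is y = -35.

step 5, y = -35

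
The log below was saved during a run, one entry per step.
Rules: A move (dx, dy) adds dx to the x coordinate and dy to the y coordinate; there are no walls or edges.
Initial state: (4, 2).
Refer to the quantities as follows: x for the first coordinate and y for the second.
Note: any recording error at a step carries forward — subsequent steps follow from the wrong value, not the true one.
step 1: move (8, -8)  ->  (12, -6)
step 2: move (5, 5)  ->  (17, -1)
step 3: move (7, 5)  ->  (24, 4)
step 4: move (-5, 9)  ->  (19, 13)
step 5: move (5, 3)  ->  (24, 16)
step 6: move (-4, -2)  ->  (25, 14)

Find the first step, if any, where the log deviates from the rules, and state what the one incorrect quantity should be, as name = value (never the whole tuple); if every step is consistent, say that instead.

step 6, x = 20

Recomputing the run from the initial state:
step 1: x = 12, y = -6
step 2: x = 17, y = -1
step 3: x = 24, y = 4
step 4: x = 19, y = 13
step 5: x = 24, y = 16
step 6: x = 20, y = 14
The first disagreement with the log is at step 6, where the value should be x = 20.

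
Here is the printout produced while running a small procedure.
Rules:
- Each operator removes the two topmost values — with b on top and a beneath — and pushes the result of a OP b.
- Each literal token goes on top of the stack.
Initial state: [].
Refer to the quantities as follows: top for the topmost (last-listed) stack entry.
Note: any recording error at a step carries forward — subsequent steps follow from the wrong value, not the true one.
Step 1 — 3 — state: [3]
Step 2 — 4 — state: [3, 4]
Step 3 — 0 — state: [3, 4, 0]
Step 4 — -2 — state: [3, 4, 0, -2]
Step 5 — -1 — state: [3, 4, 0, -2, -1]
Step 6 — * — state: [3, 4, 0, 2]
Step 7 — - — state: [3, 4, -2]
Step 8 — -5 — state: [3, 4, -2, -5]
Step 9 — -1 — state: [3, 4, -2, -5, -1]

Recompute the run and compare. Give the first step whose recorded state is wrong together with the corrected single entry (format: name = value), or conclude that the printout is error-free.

no error

Recomputing the run from the initial state:
step 1: [3]
step 2: [3, 4]
step 3: [3, 4, 0]
step 4: [3, 4, 0, -2]
step 5: [3, 4, 0, -2, -1]
step 6: [3, 4, 0, 2]
step 7: [3, 4, -2]
step 8: [3, 4, -2, -5]
step 9: [3, 4, -2, -5, -1]
This matches the printout at every step.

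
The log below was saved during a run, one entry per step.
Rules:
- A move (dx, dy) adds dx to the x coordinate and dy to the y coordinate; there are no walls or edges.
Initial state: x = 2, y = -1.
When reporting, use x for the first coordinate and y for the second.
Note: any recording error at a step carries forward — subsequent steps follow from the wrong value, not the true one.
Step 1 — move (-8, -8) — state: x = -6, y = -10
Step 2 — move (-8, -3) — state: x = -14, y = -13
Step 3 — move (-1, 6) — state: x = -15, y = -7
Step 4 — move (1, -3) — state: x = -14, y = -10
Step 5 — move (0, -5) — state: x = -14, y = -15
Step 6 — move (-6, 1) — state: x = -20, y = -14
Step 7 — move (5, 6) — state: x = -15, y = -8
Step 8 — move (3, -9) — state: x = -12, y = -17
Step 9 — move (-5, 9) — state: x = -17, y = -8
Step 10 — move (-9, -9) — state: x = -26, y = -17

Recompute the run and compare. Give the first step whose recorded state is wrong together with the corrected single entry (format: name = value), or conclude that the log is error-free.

step 1, y = -9

step 1: x = 2 + (-8) = -6, y = -1 + (-8) = -9 -> the log has a different value
First deviation found at step 1; the corrected entry is y = -9.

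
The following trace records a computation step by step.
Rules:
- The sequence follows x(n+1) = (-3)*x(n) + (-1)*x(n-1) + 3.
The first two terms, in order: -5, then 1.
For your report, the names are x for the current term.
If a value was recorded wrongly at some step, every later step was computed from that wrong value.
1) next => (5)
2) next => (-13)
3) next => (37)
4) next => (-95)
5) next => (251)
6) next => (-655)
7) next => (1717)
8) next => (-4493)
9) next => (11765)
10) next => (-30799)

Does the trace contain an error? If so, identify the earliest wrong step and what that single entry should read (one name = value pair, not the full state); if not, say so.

no error

Step 1: x = -3*(1) + (-1)*(-5) + (3) = 5 — verified.
Step 2: x = -3*(5) + (-1)*(1) + (3) = -13 — agrees with the trace.
Step 3: x = -3*(-13) + (-1)*(5) + (3) = 37 — verified.
Step 4: x = -3*(37) + (-1)*(-13) + (3) = -95 — consistent with the trace.
Step 5: x = -3*(-95) + (-1)*(37) + (3) = 251 — in agreement.
Step 6: x = -3*(251) + (-1)*(-95) + (3) = -655 — exactly as logged.
Step 7: x = -3*(-655) + (-1)*(251) + (3) = 1717 — consistent with the trace.
Step 8: x = -3*(1717) + (-1)*(-655) + (3) = -4493 — no discrepancy.
Step 9: x = -3*(-4493) + (-1)*(1717) + (3) = 11765 — verified.
Step 10: x = -3*(11765) + (-1)*(-4493) + (3) = -30799 — in agreement.
Each recorded entry agrees with the recomputation.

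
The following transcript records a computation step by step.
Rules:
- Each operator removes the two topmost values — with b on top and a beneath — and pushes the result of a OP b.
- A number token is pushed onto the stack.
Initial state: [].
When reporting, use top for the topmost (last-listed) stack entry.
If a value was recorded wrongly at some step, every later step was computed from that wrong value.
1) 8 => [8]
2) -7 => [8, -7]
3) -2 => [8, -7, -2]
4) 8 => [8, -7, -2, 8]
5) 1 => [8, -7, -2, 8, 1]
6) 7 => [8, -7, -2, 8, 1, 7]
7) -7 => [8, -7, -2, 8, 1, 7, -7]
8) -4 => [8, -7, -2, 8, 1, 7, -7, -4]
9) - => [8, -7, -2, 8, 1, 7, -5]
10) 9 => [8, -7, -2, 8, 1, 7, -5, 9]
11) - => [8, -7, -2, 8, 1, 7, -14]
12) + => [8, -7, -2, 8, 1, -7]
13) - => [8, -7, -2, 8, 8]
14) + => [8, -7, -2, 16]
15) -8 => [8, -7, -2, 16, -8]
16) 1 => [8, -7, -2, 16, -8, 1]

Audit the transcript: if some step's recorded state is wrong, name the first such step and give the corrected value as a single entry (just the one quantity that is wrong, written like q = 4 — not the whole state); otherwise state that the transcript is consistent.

step 9, top = -3

Recomputing the run from the initial state:
step 1: [8]
step 2: [8, -7]
step 3: [8, -7, -2]
step 4: [8, -7, -2, 8]
step 5: [8, -7, -2, 8, 1]
step 6: [8, -7, -2, 8, 1, 7]
step 7: [8, -7, -2, 8, 1, 7, -7]
step 8: [8, -7, -2, 8, 1, 7, -7, -4]
step 9: [8, -7, -2, 8, 1, 7, -3]
step 10: [8, -7, -2, 8, 1, 7, -3, 9]
step 11: [8, -7, -2, 8, 1, 7, -12]
step 12: [8, -7, -2, 8, 1, -5]
step 13: [8, -7, -2, 8, 6]
step 14: [8, -7, -2, 14]
step 15: [8, -7, -2, 14, -8]
step 16: [8, -7, -2, 14, -8, 1]
The first disagreement with the transcript is at step 9, where the value should be top = -3.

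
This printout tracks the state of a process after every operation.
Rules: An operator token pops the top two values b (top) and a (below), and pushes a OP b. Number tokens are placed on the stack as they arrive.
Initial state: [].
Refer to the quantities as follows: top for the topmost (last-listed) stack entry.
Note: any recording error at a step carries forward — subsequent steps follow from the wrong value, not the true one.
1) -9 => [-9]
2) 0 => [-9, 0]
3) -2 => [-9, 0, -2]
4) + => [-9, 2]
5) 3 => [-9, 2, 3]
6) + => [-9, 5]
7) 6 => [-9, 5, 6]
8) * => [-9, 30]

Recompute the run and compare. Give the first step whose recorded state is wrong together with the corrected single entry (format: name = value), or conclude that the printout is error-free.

step 4, top = -2

step 1: push -9: top = -9 -> verified
step 2: push 0: top = 0 -> confirmed correct
step 3: push -2: top = -2 -> in agreement
step 4: 0 + -2 = -2 -> a discrepancy with the printout
The audit stops at step 4: the recorded entry is wrong and should be top = -2.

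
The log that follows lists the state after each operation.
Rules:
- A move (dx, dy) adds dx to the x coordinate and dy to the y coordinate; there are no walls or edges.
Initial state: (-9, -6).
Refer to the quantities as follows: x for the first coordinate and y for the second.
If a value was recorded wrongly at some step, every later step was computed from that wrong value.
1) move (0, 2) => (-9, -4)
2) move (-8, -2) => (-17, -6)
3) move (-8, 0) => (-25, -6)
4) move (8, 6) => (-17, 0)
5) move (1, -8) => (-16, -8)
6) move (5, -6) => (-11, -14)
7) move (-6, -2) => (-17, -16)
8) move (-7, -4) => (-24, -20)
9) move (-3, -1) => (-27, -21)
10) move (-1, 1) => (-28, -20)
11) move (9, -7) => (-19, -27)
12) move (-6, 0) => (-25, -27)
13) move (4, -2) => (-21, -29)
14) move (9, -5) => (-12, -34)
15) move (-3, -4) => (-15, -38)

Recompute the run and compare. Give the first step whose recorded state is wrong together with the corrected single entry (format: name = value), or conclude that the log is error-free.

no error

Recomputing the run from the initial state:
step 1: x = -9, y = -4
step 2: x = -17, y = -6
step 3: x = -25, y = -6
step 4: x = -17, y = 0
step 5: x = -16, y = -8
step 6: x = -11, y = -14
step 7: x = -17, y = -16
step 8: x = -24, y = -20
step 9: x = -27, y = -21
step 10: x = -28, y = -20
step 11: x = -19, y = -27
step 12: x = -25, y = -27
step 13: x = -21, y = -29
step 14: x = -12, y = -34
step 15: x = -15, y = -38
This matches the log at every step.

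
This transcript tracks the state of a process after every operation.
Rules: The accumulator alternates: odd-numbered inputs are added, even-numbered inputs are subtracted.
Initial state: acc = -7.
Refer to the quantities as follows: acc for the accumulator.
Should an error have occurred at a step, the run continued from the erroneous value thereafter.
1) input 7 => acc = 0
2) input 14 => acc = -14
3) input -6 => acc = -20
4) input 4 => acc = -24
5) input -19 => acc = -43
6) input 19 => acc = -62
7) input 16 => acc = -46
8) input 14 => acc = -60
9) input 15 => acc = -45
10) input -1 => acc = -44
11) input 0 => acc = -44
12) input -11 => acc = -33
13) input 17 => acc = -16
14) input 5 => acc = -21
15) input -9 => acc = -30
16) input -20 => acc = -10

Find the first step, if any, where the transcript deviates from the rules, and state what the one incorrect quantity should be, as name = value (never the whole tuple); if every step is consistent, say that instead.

step 1: acc = -7 + 7 = 0 -> confirmed correct
step 2: acc = 0 - 14 = -14 -> agrees with the transcript
step 3: acc = -14 + -6 = -20 -> agrees with the transcript
step 4: acc = -20 - 4 = -24 -> checks out
step 5: acc = -24 + -19 = -43 -> verified
step 6: acc = -43 - 19 = -62 -> in agreement
step 7: acc = -62 + 16 = -46 -> consistent with the transcript
step 8: acc = -46 - 14 = -60 -> matches
step 9: acc = -60 + 15 = -45 -> no discrepancy
step 10: acc = -45 - -1 = -44 -> same as recorded
step 11: acc = -44 + 0 = -44 -> same as recorded
step 12: acc = -44 - -11 = -33 -> matches
step 13: acc = -33 + 17 = -16 -> no discrepancy
step 14: acc = -16 - 5 = -21 -> same as recorded
step 15: acc = -21 + -9 = -30 -> confirmed correct
step 16: acc = -30 - -20 = -10 -> checks out
Every step is consistent.

no error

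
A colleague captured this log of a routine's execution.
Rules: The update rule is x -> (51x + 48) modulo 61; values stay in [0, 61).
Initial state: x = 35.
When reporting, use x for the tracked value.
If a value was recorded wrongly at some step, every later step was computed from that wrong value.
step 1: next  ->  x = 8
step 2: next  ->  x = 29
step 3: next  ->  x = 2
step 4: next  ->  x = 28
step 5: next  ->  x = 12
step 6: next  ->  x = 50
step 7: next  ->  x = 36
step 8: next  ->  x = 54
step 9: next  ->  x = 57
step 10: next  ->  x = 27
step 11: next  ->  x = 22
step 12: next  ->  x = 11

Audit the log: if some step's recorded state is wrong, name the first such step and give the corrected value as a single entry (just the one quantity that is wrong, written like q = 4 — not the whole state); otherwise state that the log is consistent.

step 1, x = 3

Recomputing the run from the initial state:
step 1: x = 3
step 2: x = 18
step 3: x = 51
step 4: x = 26
step 5: x = 32
step 6: x = 33
step 7: x = 23
step 8: x = 1
step 9: x = 38
step 10: x = 34
step 11: x = 13
step 12: x = 40
The first disagreement with the log is at step 1, where the value should be x = 3.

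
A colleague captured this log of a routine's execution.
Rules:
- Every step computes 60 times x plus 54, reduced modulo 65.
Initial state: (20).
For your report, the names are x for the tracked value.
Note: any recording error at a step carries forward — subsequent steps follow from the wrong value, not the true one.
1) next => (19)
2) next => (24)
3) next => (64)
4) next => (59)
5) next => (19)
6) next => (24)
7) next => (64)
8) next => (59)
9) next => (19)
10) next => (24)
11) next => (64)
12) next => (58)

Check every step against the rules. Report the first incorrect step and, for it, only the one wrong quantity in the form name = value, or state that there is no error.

1. x = (60*20 + 54) mod 65 = 19 (in agreement)
2. x = (60*19 + 54) mod 65 = 24 (confirmed correct)
3. x = (60*24 + 54) mod 65 = 64 (in agreement)
4. x = (60*64 + 54) mod 65 = 59 (consistent with the log)
5. x = (60*59 + 54) mod 65 = 19 (verified)
6. x = (60*19 + 54) mod 65 = 24 (verified)
7. x = (60*24 + 54) mod 65 = 64 (no discrepancy)
8. x = (60*64 + 54) mod 65 = 59 (in agreement)
9. x = (60*59 + 54) mod 65 = 19 (consistent with the log)
10. x = (60*19 + 54) mod 65 = 24 (checks out)
11. x = (60*24 + 54) mod 65 = 64 (verified)
12. x = (60*64 + 54) mod 65 = 59 (a discrepancy with the log)
First deviation found at step 12; the corrected entry is x = 59.

step 12, x = 59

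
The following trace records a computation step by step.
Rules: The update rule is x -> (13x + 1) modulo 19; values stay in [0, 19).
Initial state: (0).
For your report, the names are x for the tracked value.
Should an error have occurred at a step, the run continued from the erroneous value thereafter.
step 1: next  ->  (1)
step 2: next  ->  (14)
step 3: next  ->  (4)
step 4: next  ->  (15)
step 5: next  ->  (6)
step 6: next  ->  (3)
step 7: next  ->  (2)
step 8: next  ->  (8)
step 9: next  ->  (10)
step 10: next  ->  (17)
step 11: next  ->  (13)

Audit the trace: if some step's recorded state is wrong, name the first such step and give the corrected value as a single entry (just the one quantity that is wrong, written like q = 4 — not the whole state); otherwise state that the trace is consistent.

1. x = (13*0 + 1) mod 19 = 1 (matches)
2. x = (13*1 + 1) mod 19 = 14 (matches)
3. x = (13*14 + 1) mod 19 = 12 (this is not what the trace shows)
So the first discrepancy is step 3, where the right value is x = 12.

step 3, x = 12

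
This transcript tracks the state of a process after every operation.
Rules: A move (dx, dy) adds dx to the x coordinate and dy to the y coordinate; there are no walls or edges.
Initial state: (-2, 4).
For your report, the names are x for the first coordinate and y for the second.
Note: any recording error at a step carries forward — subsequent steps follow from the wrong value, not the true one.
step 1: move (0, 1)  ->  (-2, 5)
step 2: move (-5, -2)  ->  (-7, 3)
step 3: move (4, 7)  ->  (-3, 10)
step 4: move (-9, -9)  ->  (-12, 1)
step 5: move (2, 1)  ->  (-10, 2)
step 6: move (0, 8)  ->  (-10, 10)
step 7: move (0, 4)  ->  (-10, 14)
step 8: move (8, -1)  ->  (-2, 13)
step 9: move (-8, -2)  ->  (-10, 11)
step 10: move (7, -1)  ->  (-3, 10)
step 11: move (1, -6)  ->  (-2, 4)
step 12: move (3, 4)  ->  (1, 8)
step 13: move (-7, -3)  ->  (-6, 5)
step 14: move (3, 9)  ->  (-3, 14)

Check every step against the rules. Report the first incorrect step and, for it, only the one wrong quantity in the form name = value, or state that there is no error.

Recomputing the run from the initial state:
step 1: x = -2, y = 5
step 2: x = -7, y = 3
step 3: x = -3, y = 10
step 4: x = -12, y = 1
step 5: x = -10, y = 2
step 6: x = -10, y = 10
step 7: x = -10, y = 14
step 8: x = -2, y = 13
step 9: x = -10, y = 11
step 10: x = -3, y = 10
step 11: x = -2, y = 4
step 12: x = 1, y = 8
step 13: x = -6, y = 5
step 14: x = -3, y = 14
This matches the transcript at every step.

no error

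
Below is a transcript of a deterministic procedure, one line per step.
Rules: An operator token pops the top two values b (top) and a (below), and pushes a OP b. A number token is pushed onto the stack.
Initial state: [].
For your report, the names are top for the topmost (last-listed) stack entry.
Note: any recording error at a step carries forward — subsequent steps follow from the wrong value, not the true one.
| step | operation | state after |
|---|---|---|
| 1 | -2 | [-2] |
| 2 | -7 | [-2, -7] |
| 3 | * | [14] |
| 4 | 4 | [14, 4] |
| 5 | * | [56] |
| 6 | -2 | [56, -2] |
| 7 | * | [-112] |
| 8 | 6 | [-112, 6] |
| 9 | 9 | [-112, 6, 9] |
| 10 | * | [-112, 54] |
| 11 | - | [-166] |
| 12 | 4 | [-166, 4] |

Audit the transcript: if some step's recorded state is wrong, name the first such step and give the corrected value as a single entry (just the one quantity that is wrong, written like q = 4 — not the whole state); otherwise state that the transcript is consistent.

no error

step 1: push -2: top = -2 -> matches
step 2: push -7: top = -7 -> consistent with the transcript
step 3: -2 * -7 = 14 -> matches
step 4: push 4: top = 4 -> no discrepancy
step 5: 14 * 4 = 56 -> confirmed correct
step 6: push -2: top = -2 -> exactly as logged
step 7: 56 * -2 = -112 -> verified
step 8: push 6: top = 6 -> confirmed correct
step 9: push 9: top = 9 -> confirmed correct
step 10: 6 * 9 = 54 -> exactly as logged
step 11: -112 - 54 = -166 -> consistent with the transcript
step 12: push 4: top = 4 -> in agreement
Every step is consistent.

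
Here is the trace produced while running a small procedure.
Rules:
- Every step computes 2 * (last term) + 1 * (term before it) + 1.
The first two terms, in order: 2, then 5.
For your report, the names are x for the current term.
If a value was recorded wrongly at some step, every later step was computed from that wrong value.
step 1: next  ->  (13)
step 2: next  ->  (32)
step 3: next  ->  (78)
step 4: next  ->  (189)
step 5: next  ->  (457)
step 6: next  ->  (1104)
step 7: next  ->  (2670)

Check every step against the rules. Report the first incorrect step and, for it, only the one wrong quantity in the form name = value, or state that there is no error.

step 7, x = 2666

Step 1: x = 2*(5) + (1)*(2) + (1) = 13 — in agreement.
Step 2: x = 2*(13) + (1)*(5) + (1) = 32 — consistent with the trace.
Step 3: x = 2*(32) + (1)*(13) + (1) = 78 — confirmed correct.
Step 4: x = 2*(78) + (1)*(32) + (1) = 189 — in agreement.
Step 5: x = 2*(189) + (1)*(78) + (1) = 457 — matches.
Step 6: x = 2*(457) + (1)*(189) + (1) = 1104 — matches.
Step 7: x = 2*(1104) + (1)*(457) + (1) = 2666 — this is not what the trace shows.
Step 7 is the first one off; corrected, x = 2666.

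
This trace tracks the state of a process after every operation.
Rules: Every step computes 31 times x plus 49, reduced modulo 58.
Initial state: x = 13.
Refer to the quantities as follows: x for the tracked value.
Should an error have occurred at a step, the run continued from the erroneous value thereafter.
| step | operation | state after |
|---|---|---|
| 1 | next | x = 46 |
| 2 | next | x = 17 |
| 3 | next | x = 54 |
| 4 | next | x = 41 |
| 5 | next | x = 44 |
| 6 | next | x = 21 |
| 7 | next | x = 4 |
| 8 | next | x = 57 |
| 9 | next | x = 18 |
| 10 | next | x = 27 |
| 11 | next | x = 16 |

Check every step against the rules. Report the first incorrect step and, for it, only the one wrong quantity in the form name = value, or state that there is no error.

step 2, x = 25

step 1: x = (31*13 + 49) mod 58 = 46 -> matches
step 2: x = (31*46 + 49) mod 58 = 25 -> the recorded entry deviates here
The audit stops at step 2: the recorded entry is wrong and should be x = 25.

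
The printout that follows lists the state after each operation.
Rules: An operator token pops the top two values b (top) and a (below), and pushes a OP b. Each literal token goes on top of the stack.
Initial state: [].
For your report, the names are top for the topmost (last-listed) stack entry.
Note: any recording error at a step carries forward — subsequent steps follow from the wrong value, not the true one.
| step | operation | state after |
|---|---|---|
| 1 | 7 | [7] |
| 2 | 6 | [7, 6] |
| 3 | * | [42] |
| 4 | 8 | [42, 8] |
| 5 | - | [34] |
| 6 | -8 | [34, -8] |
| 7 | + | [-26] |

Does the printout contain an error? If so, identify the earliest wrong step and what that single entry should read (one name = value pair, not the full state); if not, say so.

1. push 7: top = 7 (agrees with the printout)
2. push 6: top = 6 (matches)
3. 7 * 6 = 42 (matches)
4. push 8: top = 8 (agrees with the printout)
5. 42 - 8 = 34 (checks out)
6. push -8: top = -8 (agrees with the printout)
7. 34 + -8 = 26 (a discrepancy with the printout)
So the first discrepancy is step 7, where the right value is top = 26.

step 7, top = 26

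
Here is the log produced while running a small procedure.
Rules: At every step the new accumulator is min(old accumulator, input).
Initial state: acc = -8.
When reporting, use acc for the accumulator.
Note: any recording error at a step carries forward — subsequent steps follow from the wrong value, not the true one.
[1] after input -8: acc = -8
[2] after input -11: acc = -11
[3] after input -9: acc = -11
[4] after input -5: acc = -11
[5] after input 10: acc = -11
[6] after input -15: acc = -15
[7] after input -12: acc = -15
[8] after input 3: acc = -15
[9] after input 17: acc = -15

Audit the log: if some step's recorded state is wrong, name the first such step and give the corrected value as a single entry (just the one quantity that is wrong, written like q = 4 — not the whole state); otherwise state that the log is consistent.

Step 1: acc = min(-8, -8) = -8 — in agreement.
Step 2: acc = min(-8, -11) = -11 — checks out.
Step 3: acc = min(-11, -9) = -11 — verified.
Step 4: acc = min(-11, -5) = -11 — consistent with the log.
Step 5: acc = min(-11, 10) = -11 — same as recorded.
Step 6: acc = min(-11, -15) = -15 — same as recorded.
Step 7: acc = min(-15, -12) = -15 — no discrepancy.
Step 8: acc = min(-15, 3) = -15 — in agreement.
Step 9: acc = min(-15, 17) = -15 — matches.
Every step is consistent.

no error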